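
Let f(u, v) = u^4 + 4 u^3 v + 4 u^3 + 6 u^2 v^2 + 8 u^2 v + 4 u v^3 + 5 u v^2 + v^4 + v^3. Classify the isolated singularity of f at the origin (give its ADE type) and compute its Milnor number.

Type D_{5}, Milnor number mu = 5.

The Hessian of f at 0 has rank 0. Corank 2; j^3 = (u + v)*(2*u + v)^2 has shape L^2 M (L != M), so D-series; mu = 5 gives D_5.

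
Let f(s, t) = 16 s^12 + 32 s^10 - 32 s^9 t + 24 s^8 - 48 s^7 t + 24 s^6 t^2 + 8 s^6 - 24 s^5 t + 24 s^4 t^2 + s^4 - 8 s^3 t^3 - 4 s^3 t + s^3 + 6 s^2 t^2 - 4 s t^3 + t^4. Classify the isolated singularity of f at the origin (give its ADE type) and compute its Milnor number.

The Hessian of f at 0 has rank 0. Corank 2; j^3 = s^3 is a perfect cube, so E-series; the 4-jet and mu = 6 give E_6.

Type E6, Milnor number mu = 6.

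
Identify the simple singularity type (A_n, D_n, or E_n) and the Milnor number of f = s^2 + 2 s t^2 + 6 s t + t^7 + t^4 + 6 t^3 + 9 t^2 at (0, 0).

Type A_{6}, Milnor number mu = 6.

The Hessian of f at 0 is [[2, 6], [6, 18]] with rank 1, so corank 1. A Groebner basis of the Jacobian ideal J(f) in C{s,t} is {s^3 + 9*s^2*t - 27*s^2 - 108*s*t + 81*s + 243*t, s + t^2 + 3*t}; counting standard monomials gives mu = 6. Corank 1: A-series; mu = 6 gives A_6.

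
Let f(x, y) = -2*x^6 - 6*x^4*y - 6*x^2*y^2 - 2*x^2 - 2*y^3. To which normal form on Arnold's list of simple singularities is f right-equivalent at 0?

The Hessian of f at 0 is [[-4, 0], [0, 0]] with rank 1, so corank 1. A Groebner basis of the Jacobian ideal J(f) in C{x,y} is {y^2, x}; counting standard monomials gives mu = 2. Corank 1: A-series; mu = 2 gives A_2.

A2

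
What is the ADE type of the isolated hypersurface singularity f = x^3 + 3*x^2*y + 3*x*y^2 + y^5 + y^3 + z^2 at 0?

E8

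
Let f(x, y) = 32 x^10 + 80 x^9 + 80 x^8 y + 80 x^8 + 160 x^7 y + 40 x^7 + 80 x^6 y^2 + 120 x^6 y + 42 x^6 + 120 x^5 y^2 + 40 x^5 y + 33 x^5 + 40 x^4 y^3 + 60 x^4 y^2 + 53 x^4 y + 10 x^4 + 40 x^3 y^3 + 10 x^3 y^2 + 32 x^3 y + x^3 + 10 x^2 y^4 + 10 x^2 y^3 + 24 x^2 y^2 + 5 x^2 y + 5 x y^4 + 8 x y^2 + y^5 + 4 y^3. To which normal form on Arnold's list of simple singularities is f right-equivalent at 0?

The Hessian of f at 0 is [[0, 0], [0, 0]] with rank 0, so corank 2. A Groebner basis of the Jacobian ideal J(f) in C{x,y} is {x^3 + 123*x^2/502 + 241*x*y/502 - 5*y^2/251, x^2*y + 5*x^2/1004 + 271*x*y/1004 + 261*y^2/502, -133*x^2/2008 + x*y^2 - 783*x*y/2008 - 517*y^2/1004, 261*x^2/4016 + 1295*x*y/4016 + y^3 + 773*y^2/2008}; counting standard monomials gives mu = 6. Corank 2; j^3 = (x + y)*(x + 2*y)^2 has shape L^2 M (L != M), so D-series; mu = 6 gives D_6.

D6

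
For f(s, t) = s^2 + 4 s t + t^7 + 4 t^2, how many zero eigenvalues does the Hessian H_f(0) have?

Hessian at 0 has rank 1.

1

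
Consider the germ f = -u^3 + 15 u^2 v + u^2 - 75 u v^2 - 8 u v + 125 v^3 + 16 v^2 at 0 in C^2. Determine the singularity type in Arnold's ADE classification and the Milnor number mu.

Type A_2, Milnor number mu = 2.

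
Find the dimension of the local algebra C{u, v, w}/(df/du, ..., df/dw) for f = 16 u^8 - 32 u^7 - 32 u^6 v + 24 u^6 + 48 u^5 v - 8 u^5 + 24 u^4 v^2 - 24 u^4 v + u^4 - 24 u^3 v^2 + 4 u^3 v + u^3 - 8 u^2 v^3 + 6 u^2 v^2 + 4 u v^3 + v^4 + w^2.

The Hessian of f at 0 is [[0, 0, 0], [0, 0, 0], [0, 0, 2]] with rank 1, so corank 2. A Groebner basis of the Jacobian ideal J(f) in C{u,v,w} is {v^4, u*v^2 + v^3/3, u^2, w}; counting standard monomials gives mu = 6. Corank 2; j^3 = u^3 is a perfect cube, so E-series; the 4-jet and mu = 6 give E_6.

6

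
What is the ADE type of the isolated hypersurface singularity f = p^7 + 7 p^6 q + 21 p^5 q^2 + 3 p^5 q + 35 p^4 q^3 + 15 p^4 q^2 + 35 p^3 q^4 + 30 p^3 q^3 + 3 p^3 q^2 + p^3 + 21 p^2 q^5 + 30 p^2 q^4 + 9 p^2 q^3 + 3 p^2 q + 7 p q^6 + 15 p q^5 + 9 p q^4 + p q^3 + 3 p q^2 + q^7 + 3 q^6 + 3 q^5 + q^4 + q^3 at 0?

E_7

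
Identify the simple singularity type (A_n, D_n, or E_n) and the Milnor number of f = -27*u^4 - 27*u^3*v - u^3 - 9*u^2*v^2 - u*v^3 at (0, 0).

Type E7, Milnor number mu = 7.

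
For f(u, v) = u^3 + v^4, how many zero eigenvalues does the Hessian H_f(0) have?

Hessian at 0 has rank 0.

2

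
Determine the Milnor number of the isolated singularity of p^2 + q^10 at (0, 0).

The Hessian of f at 0 has rank 1. Corank 1: A-series; mu = 9 gives A_9.

9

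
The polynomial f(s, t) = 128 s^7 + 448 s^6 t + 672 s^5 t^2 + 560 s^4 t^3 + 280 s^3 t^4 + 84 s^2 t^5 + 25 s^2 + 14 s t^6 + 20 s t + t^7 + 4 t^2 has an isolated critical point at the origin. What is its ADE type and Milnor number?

Type A_6, Milnor number mu = 6.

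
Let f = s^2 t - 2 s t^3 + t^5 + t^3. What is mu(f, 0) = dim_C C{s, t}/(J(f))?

4

The Hessian of f at 0 has rank 0. Corank 2; j^3 = t*(s^2 + t^2) splits into three distinct lines over C (the quadratic factor has nonzero discriminant), so D_4.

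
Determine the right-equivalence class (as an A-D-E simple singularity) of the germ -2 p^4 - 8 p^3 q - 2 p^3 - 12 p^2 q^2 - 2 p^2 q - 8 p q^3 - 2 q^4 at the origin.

D_{5}

The Hessian of f at 0 has rank 0. Corank 2; j^3 = -2*p^2*(p + q) has shape L^2 M (L != M), so D-series; mu = 5 gives D_5.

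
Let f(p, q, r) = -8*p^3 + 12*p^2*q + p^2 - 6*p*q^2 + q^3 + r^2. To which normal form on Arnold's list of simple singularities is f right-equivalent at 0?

A_{2}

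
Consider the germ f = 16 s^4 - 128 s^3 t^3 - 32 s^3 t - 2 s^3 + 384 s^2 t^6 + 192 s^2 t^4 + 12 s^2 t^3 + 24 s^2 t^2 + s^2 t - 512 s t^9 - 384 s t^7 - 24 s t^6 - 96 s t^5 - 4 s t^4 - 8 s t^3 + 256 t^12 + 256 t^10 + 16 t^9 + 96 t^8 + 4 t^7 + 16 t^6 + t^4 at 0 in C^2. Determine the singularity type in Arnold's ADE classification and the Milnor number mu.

Type D_5, Milnor number mu = 5.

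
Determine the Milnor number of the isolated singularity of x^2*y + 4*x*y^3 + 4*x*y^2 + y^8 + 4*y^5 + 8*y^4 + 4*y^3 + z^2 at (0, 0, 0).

9

The Hessian of f at 0 has rank 1. Corank 2; j^3 = y*(x + 2*y)^2 has shape L^2 M (L != M), so D-series; mu = 9 gives D_9.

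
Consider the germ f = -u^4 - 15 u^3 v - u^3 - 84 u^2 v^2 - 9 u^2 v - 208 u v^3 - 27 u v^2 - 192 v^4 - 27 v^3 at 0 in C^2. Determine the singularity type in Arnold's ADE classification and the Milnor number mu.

Type E_{7}, Milnor number mu = 7.

The Hessian of f at 0 is [[0, 0], [0, 0]] with rank 0, so corank 2. A Groebner basis of the Jacobian ideal J(f) in C{u,v} is {3*u^2 + 18*u*v + v^4 + v^3 + 27*v^2, u^3 + 63*u^2 + 378*u*v + 48*v^3 + 567*v^2, u^2*v - 13*u^2 - 78*u*v - 40*v^3/3 - 117*v^2, 2*u^2 + u*v^2 + 12*u*v + 11*v^3/3 + 18*v^2}; counting standard monomials gives mu = 7. Corank 2; j^3 = -(u + 3*v)^3 is a perfect cube, so E-series; the 4-jet and mu = 7 give E_7.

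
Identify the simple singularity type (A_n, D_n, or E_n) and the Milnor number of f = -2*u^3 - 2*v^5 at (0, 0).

Type E_8, Milnor number mu = 8.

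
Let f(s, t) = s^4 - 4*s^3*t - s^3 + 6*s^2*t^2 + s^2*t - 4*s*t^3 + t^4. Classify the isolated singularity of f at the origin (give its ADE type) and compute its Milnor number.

The Hessian of f at 0 has rank 0. Corank 2; j^3 = -s^2*(s - t) has shape L^2 M (L != M), so D-series; mu = 5 gives D_5.

Type D_5, Milnor number mu = 5.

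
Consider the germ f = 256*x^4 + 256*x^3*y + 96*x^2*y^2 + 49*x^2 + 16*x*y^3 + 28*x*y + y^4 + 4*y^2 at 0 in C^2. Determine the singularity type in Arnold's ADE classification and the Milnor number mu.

Type A3, Milnor number mu = 3.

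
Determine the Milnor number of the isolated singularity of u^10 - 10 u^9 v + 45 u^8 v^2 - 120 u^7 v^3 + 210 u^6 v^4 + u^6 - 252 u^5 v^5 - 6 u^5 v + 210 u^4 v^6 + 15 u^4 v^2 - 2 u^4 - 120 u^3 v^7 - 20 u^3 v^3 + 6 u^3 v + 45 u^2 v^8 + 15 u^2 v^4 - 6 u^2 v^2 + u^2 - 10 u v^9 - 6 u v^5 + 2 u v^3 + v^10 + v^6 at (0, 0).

The Hessian of f at 0 has rank 1. Corank 1: A-series; mu = 9 gives A_9.

9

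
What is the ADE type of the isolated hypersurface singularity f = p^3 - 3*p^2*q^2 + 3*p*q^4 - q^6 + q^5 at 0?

E_8

The Hessian of f at 0 has rank 0. Corank 2; j^3 = p^3 is a perfect cube, so E-series; the 5-jet and mu = 8 give E_8.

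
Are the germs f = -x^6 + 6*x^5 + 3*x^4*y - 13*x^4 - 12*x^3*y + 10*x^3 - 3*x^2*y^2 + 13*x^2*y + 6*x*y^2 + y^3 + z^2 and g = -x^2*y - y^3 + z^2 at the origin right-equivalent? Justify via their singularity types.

Yes.

The Hessian of f at 0 has rank 1. Corank 2; j^3 = (2*x + y)*(5*x^2 + 4*x*y + y^2) splits into three distinct lines over C (the quadratic factor has nonzero discriminant), so D_4. The Hessian of g at 0 has rank 1. Corank 2; j^3 = -y*(x^2 + y^2) splits into three distinct lines over C (the quadratic factor has nonzero discriminant), so D_4. Both have type D_4, hence right-equivalent.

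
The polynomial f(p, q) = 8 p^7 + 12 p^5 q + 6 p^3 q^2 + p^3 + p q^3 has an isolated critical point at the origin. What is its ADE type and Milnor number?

Type E7, Milnor number mu = 7.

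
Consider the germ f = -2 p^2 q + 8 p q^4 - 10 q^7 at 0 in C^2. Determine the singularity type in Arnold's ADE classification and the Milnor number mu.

Type D_{8}, Milnor number mu = 8.

The Hessian of f at 0 is [[0, 0], [0, 0]] with rank 0, so corank 2. A Groebner basis of the Jacobian ideal J(f) in C{p,q} is {2*p^2/3 + p*q^3, -p*q/2 + q^4, p^3, p^2*q}; counting standard monomials gives mu = 8. Corank 2; j^3 = -2*p^2*q has shape L^2 M (L != M), so D-series; mu = 8 gives D_8.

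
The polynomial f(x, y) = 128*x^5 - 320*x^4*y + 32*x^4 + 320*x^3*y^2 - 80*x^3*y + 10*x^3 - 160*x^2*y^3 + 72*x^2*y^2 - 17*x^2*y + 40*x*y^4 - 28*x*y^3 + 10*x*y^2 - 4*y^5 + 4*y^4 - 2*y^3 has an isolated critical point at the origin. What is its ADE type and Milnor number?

Type D4, Milnor number mu = 4.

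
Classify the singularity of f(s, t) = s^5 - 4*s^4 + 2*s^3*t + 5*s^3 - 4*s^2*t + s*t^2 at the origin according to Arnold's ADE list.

D4

The Hessian of f at 0 has rank 0. Corank 2; j^3 = s*(5*s^2 - 4*s*t + t^2) splits into three distinct lines over C (the quadratic factor has nonzero discriminant), so D_4.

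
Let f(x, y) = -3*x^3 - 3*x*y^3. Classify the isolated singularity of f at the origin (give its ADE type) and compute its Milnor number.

Type E7, Milnor number mu = 7.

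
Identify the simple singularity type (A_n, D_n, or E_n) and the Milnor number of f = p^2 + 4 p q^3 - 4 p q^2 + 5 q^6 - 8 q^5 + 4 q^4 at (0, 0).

The Hessian of f at 0 has rank 1. Corank 1: A-series; mu = 5 gives A_5.

Type A_5, Milnor number mu = 5.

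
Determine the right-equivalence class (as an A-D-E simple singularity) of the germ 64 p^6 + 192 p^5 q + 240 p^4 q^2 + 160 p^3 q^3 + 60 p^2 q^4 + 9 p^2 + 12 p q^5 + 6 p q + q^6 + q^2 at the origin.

A_5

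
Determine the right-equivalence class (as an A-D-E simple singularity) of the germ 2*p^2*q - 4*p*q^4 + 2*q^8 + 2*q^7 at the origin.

D_{9}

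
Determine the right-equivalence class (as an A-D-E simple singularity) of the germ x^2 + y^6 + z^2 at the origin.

The Hessian of f at 0 has rank 2. Corank 1: A-series; mu = 5 gives A_5.

A_{5}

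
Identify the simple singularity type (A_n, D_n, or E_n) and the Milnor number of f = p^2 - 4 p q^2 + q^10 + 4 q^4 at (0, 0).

The Hessian of f at 0 is [[2, 0], [0, 0]] with rank 1, so corank 1. A Groebner basis of the Jacobian ideal J(f) in C{p,q} is {p^5, p^4*q, -p/2 + q^2}; counting standard monomials gives mu = 9. Corank 1: A-series; mu = 9 gives A_9.

Type A_9, Milnor number mu = 9.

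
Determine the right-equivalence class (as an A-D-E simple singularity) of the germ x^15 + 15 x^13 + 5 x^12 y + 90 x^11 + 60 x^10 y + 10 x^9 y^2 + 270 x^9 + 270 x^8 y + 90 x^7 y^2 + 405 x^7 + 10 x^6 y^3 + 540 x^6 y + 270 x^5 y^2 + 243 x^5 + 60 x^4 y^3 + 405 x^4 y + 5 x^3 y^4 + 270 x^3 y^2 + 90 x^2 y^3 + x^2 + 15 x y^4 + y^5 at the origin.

A_4

The Hessian of f at 0 is [[2, 0], [0, 0]] with rank 1, so corank 1. A Groebner basis of the Jacobian ideal J(f) in C{x,y} is {y^4, x}; counting standard monomials gives mu = 4. Corank 1: A-series; mu = 4 gives A_4.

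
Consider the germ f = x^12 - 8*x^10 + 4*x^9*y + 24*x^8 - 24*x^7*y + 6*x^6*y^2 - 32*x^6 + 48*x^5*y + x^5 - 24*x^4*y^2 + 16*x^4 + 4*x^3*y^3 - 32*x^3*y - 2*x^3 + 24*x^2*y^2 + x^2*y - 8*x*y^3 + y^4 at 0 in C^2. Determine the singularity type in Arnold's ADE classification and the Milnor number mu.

The Hessian of f at 0 has rank 0. Corank 2; j^3 = -x^2*(2*x - y) has shape L^2 M (L != M), so D-series; mu = 5 gives D_5.

Type D_{5}, Milnor number mu = 5.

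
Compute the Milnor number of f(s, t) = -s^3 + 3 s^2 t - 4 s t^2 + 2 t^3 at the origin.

4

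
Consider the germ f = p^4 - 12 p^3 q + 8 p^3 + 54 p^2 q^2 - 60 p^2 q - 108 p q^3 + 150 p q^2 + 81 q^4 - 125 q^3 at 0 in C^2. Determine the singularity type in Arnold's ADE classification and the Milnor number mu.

Type E_{6}, Milnor number mu = 6.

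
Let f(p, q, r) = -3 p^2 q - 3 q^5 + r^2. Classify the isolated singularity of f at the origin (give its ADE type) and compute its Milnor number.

The Hessian of f at 0 has rank 1. Corank 2; j^3 = -3*p^2*q has shape L^2 M (L != M), so D-series; mu = 6 gives D_6.

Type D6, Milnor number mu = 6.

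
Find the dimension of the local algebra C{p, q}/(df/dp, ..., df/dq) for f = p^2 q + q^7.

8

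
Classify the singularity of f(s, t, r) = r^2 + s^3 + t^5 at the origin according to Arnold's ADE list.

E_8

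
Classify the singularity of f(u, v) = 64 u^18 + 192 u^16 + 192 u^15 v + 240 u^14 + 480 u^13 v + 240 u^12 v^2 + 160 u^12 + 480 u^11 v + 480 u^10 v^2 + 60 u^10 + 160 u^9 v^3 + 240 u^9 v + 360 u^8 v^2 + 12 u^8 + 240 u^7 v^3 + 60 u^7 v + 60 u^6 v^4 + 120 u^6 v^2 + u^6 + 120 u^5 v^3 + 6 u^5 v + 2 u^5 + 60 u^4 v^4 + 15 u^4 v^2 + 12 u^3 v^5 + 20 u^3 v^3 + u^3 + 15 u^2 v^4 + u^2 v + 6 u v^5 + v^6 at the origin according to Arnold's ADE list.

D_7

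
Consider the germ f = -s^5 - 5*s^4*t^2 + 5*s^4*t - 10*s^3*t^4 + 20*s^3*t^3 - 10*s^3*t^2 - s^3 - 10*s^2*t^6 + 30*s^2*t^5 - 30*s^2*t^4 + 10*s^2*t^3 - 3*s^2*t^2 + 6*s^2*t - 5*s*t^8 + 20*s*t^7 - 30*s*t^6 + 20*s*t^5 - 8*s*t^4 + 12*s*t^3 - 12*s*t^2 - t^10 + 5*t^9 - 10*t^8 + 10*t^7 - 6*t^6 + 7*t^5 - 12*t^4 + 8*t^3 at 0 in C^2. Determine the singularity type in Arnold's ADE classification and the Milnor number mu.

The Hessian of f at 0 has rank 0. Corank 2; j^3 = -(s - 2*t)^3 is a perfect cube, so E-series; the 5-jet and mu = 8 give E_8.

Type E_8, Milnor number mu = 8.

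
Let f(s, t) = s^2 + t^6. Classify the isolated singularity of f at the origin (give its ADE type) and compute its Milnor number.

Type A5, Milnor number mu = 5.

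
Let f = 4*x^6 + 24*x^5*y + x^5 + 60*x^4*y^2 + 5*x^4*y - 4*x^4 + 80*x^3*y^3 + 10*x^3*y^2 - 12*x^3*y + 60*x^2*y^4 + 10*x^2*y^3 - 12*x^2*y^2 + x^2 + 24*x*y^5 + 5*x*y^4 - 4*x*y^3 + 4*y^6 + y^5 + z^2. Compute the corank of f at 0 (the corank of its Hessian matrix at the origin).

Hessian at 0 has rank 2.

1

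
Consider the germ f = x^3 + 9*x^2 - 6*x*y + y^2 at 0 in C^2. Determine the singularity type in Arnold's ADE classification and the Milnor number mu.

The Hessian of f at 0 has rank 1. Corank 1: A-series; mu = 2 gives A_2.

Type A2, Milnor number mu = 2.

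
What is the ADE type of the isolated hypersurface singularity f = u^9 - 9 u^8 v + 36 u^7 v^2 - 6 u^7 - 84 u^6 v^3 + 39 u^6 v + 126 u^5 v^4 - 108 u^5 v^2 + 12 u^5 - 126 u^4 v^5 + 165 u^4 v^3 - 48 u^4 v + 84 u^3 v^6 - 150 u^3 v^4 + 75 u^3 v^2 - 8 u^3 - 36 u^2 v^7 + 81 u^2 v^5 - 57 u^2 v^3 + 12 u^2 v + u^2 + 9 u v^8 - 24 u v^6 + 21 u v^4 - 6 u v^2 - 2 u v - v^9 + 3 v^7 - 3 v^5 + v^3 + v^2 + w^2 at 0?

A_2

The Hessian of f at 0 has rank 2. Corank 1: A-series; mu = 2 gives A_2.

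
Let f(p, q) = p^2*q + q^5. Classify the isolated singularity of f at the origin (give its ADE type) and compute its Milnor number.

The Hessian of f at 0 is [[0, 0], [0, 0]] with rank 0, so corank 2. A Groebner basis of the Jacobian ideal J(f) in C{p,q} is {p^2/5 + q^4, p^3, p*q}; counting standard monomials gives mu = 6. Corank 2; j^3 = p^2*q has shape L^2 M (L != M), so D-series; mu = 6 gives D_6.

Type D_{6}, Milnor number mu = 6.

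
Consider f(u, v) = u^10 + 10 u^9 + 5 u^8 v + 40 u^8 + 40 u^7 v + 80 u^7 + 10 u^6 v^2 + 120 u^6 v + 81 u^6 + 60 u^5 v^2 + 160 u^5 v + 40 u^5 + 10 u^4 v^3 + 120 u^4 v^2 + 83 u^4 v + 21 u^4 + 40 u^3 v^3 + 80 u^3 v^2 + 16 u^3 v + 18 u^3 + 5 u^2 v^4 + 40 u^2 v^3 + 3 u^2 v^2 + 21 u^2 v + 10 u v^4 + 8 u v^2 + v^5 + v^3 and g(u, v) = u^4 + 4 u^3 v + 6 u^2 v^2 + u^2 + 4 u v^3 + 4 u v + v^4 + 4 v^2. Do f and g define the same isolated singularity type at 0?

The Hessian of f at 0 has rank 0. Corank 2; j^3 = (2*u + v)*(3*u + v)^2 has shape L^2 M (L != M), so D-series; mu = 6 gives D_6. The Hessian of g at 0 has rank 1. Corank 1: A-series; mu = 3 gives A_3. f is D_6 but g is A_3, hence not right-equivalent.

No.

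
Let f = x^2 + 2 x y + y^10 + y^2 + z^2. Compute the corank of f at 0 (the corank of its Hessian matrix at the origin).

1

Hessian at 0 has rank 2.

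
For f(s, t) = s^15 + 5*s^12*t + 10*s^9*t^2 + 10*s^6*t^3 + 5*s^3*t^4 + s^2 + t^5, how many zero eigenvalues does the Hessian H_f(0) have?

1

Hessian at 0 has rank 1.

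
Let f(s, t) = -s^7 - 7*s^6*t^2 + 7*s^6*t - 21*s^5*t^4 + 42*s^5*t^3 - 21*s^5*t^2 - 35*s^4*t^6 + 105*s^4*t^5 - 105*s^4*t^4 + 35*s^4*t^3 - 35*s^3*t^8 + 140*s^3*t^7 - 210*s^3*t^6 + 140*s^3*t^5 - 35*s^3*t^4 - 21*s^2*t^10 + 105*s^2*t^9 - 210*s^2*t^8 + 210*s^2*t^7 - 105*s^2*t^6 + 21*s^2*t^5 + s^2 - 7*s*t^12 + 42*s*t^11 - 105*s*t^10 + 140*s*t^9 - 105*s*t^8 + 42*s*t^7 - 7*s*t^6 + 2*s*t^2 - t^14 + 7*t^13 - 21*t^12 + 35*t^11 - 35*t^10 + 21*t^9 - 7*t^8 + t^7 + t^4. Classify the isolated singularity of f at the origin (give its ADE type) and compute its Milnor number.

Type A_{6}, Milnor number mu = 6.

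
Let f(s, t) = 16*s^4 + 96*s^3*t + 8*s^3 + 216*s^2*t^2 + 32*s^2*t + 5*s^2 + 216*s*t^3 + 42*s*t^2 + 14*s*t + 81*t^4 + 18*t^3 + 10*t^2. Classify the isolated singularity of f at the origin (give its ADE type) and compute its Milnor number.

Type A_1, Milnor number mu = 1.

The Hessian of f at 0 has rank 2. Corank 0: nondegenerate Morse point, so A_1.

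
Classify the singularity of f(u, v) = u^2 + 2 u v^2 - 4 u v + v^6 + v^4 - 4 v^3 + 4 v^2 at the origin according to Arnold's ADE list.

A_5

The Hessian of f at 0 has rank 1. Corank 1: A-series; mu = 5 gives A_5.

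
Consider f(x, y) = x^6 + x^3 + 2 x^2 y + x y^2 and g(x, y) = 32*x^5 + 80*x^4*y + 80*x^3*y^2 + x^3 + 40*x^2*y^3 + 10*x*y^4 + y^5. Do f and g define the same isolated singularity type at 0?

The Hessian of f at 0 is [[0, 0], [0, 0]] with rank 0, so corank 2. A Groebner basis of the Jacobian ideal J(f) in C{x,y} is {-x*y/6 + y^5 - y^2/6, x*y^2 + y^3, x^2 + x*y}; counting standard monomials gives mu = 7. Corank 2; j^3 = x*(x + y)^2 has shape L^2 M (L != M), so D-series; mu = 7 gives D_7. The Hessian of g at 0 is [[0, 0], [0, 0]] with rank 0, so corank 2. A Groebner basis of the Jacobian ideal J(g) in C{x,y} is {y^5, x*y^3 + y^4/8, x^2}; counting standard monomials gives mu = 8. Corank 2; j^3 = x^3 is a perfect cube, so E-series; the 5-jet and mu = 8 give E_8. f is D_7 but g is E_8, hence not right-equivalent.

No.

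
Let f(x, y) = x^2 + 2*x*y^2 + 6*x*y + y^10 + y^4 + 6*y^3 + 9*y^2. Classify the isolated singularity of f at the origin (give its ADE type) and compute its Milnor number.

The Hessian of f at 0 has rank 1. Corank 1: A-series; mu = 9 gives A_9.

Type A9, Milnor number mu = 9.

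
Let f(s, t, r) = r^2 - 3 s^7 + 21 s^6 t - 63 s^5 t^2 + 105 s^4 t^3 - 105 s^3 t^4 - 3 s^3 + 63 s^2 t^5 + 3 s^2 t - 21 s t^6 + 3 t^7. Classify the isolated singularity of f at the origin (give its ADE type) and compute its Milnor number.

The Hessian of f at 0 has rank 1. Corank 2; j^3 = -3*s^2*(s - t) has shape L^2 M (L != M), so D-series; mu = 8 gives D_8.

Type D8, Milnor number mu = 8.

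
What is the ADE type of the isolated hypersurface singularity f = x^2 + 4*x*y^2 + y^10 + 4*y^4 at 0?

A_{9}

The Hessian of f at 0 has rank 1. Corank 1: A-series; mu = 9 gives A_9.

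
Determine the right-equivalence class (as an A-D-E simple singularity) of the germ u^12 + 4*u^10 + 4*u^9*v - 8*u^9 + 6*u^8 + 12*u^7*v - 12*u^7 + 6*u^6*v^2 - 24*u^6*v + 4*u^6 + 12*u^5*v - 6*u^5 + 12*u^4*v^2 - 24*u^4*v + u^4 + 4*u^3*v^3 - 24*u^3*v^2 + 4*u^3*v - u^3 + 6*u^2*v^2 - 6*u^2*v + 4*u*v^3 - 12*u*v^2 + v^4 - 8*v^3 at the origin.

E_{6}

The Hessian of f at 0 has rank 0. Corank 2; j^3 = -(u + 2*v)^3 is a perfect cube, so E-series; the 4-jet and mu = 6 give E_6.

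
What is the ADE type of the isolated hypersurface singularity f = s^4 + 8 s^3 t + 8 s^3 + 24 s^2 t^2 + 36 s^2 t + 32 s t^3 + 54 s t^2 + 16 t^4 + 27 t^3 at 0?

The Hessian of f at 0 has rank 0. Corank 2; j^3 = (2*s + 3*t)^3 is a perfect cube, so E-series; the 4-jet and mu = 6 give E_6.

E_{6}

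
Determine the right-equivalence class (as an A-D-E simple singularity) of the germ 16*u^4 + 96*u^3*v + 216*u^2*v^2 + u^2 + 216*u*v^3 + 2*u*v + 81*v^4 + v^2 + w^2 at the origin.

A_3

The Hessian of f at 0 is [[2, 2, 0], [2, 2, 0], [0, 0, 2]] with rank 2, so corank 1. A Groebner basis of the Jacobian ideal J(f) in C{u,v,w} is {v^3, u + v, w}; counting standard monomials gives mu = 3. Corank 1: A-series; mu = 3 gives A_3.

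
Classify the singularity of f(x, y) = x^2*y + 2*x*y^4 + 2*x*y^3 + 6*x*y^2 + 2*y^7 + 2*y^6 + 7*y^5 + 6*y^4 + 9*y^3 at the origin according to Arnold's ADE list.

The Hessian of f at 0 has rank 0. Corank 2; j^3 = y*(x + 3*y)^2 has shape L^2 M (L != M), so D-series; mu = 8 gives D_8.

D8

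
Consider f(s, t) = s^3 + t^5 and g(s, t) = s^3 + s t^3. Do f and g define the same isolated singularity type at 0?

The Hessian of f at 0 has rank 0. Corank 2; j^3 = s^3 is a perfect cube, so E-series; the 5-jet and mu = 8 give E_8. The Hessian of g at 0 has rank 0. Corank 2; j^3 = s^3 is a perfect cube, so E-series; the 4-jet and mu = 7 give E_7. f is E_8 but g is E_7, hence not right-equivalent.

No.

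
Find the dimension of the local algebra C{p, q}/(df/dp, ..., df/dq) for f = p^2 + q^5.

4

The Hessian of f at 0 is [[2, 0], [0, 0]] with rank 1, so corank 1. A Groebner basis of the Jacobian ideal J(f) in C{p,q} is {q^4, p}; counting standard monomials gives mu = 4. Corank 1: A-series; mu = 4 gives A_4.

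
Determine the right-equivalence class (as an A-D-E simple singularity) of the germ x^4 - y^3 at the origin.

E_{6}

The Hessian of f at 0 has rank 0. Corank 2; j^3 = -y^3 is a perfect cube, so E-series; the 4-jet and mu = 6 give E_6.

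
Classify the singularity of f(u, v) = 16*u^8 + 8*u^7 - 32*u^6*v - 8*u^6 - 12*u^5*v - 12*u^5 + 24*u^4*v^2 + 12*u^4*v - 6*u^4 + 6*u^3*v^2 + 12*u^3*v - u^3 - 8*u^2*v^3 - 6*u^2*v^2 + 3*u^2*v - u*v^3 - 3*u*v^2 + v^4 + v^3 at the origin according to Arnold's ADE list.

E_7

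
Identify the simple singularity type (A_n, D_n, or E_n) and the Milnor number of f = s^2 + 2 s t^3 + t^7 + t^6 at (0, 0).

Type A_{6}, Milnor number mu = 6.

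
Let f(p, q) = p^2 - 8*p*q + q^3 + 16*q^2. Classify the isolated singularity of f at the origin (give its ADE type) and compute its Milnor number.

The Hessian of f at 0 has rank 1. Corank 1: A-series; mu = 2 gives A_2.

Type A_{2}, Milnor number mu = 2.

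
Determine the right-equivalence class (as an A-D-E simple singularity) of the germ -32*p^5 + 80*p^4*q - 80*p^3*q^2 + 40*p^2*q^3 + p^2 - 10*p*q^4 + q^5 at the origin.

A_4

The Hessian of f at 0 has rank 1. Corank 1: A-series; mu = 4 gives A_4.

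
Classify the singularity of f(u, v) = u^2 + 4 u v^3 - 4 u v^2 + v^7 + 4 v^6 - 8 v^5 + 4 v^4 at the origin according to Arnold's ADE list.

The Hessian of f at 0 has rank 1. Corank 1: A-series; mu = 6 gives A_6.

A_6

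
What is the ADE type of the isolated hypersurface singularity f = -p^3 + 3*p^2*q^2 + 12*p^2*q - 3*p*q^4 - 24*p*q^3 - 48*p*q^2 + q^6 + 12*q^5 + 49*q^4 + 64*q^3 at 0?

The Hessian of f at 0 has rank 0. Corank 2; j^3 = -(p - 4*q)^3 is a perfect cube, so E-series; the 4-jet and mu = 6 give E_6.

E_6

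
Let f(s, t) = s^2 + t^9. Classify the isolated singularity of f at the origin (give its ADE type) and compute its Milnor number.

Type A8, Milnor number mu = 8.

The Hessian of f at 0 has rank 1. Corank 1: A-series; mu = 8 gives A_8.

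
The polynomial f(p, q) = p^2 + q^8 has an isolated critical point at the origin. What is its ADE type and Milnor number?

Type A_7, Milnor number mu = 7.

The Hessian of f at 0 has rank 1. Corank 1: A-series; mu = 7 gives A_7.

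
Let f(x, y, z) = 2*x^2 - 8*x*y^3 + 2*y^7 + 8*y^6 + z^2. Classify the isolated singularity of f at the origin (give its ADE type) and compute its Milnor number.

The Hessian of f at 0 is [[4, 0, 0], [0, 0, 0], [0, 0, 2]] with rank 2, so corank 1. A Groebner basis of the Jacobian ideal J(f) in C{x,y,z} is {-x/2 + y^3, x^2, z}; counting standard monomials gives mu = 6. Corank 1: A-series; mu = 6 gives A_6.

Type A_6, Milnor number mu = 6.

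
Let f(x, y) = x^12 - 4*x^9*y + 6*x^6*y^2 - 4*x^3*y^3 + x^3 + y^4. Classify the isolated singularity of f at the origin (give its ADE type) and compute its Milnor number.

The Hessian of f at 0 has rank 0. Corank 2; j^3 = x^3 is a perfect cube, so E-series; the 4-jet and mu = 6 give E_6.

Type E_6, Milnor number mu = 6.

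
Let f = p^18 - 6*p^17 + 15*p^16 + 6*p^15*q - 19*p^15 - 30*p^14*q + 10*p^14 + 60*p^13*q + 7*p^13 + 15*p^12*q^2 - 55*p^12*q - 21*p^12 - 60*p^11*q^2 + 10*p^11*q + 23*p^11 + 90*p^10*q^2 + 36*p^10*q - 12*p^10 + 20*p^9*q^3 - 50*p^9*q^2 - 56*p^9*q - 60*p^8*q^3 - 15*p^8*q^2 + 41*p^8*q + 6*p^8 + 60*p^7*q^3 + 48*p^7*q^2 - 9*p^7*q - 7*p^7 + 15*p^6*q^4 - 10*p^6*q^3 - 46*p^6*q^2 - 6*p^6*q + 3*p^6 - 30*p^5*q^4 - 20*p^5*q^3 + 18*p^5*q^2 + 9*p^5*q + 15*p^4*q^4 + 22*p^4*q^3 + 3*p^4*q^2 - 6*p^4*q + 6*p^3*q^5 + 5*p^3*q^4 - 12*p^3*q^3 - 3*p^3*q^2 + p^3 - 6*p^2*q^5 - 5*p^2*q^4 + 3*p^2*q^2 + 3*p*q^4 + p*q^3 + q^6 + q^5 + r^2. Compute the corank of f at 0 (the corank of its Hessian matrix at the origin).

Hessian at 0 has rank 1.

2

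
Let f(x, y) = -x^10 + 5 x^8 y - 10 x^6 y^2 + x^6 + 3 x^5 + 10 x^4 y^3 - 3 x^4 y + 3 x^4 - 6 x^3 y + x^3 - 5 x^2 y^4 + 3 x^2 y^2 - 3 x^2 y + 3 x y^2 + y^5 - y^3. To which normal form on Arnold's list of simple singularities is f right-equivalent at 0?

The Hessian of f at 0 has rank 0. Corank 2; j^3 = (x - y)^3 is a perfect cube, so E-series; the 5-jet and mu = 8 give E_8.

E_8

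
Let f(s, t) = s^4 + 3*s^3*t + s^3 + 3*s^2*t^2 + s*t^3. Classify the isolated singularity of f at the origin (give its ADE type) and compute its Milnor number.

The Hessian of f at 0 is [[0, 0], [0, 0]] with rank 0, so corank 2. A Groebner basis of the Jacobian ideal J(f) in C{s,t} is {3*s^2 + t^4 + t^3, s^3, s^2*t - s^2 - t^3/3, 2*s^2 + s*t^2 + 2*t^3/3}; counting standard monomials gives mu = 7. Corank 2; j^3 = s^3 is a perfect cube, so E-series; the 4-jet and mu = 7 give E_7.

Type E_7, Milnor number mu = 7.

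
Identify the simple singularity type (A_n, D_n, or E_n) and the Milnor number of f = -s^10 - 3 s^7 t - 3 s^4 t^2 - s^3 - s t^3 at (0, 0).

The Hessian of f at 0 is [[0, 0], [0, 0]] with rank 0, so corank 2. A Groebner basis of the Jacobian ideal J(f) in C{s,t} is {s^3, s*t^2, 3*s^2 + t^3}; counting standard monomials gives mu = 7. Corank 2; j^3 = -s^3 is a perfect cube, so E-series; the 4-jet and mu = 7 give E_7.

Type E_7, Milnor number mu = 7.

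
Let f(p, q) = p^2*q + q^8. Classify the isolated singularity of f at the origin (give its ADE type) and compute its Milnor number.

Type D_{9}, Milnor number mu = 9.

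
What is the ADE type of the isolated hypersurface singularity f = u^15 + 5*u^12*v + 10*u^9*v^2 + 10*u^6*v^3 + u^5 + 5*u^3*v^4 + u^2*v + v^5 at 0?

The Hessian of f at 0 has rank 0. Corank 2; j^3 = u^2*v has shape L^2 M (L != M), so D-series; mu = 6 gives D_6.

D_6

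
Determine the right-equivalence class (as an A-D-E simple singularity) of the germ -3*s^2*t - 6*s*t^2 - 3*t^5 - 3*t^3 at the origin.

The Hessian of f at 0 has rank 0. Corank 2; j^3 = -3*t*(s + t)^2 has shape L^2 M (L != M), so D-series; mu = 6 gives D_6.

D_{6}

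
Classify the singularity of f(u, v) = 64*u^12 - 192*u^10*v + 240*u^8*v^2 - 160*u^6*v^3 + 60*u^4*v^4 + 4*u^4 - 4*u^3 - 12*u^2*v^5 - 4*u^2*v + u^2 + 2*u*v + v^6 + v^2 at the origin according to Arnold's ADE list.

A_{5}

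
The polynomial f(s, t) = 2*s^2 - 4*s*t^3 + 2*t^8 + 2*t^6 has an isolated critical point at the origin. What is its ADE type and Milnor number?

Type A_{7}, Milnor number mu = 7.

The Hessian of f at 0 has rank 1. Corank 1: A-series; mu = 7 gives A_7.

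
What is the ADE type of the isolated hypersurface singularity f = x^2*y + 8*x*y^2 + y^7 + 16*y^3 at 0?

D8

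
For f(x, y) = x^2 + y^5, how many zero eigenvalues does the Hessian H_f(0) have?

Hessian at 0 has rank 1.

1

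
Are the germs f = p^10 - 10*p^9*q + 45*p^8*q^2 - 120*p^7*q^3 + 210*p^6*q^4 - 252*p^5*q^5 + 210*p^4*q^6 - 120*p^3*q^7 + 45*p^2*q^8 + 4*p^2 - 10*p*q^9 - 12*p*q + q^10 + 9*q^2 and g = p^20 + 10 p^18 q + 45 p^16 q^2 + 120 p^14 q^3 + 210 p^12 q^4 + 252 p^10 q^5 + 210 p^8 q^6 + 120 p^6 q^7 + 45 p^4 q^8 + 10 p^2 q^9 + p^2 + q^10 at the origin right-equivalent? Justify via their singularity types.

Yes.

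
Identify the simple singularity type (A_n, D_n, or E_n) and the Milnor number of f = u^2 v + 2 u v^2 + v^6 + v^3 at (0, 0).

The Hessian of f at 0 is [[0, 0], [0, 0]] with rank 0, so corank 2. A Groebner basis of the Jacobian ideal J(f) in C{u,v} is {u^2/6 + v^5 - v^2/6, u^3 + v^3, u*v + v^2}; counting standard monomials gives mu = 7. Corank 2; j^3 = v*(u + v)^2 has shape L^2 M (L != M), so D-series; mu = 7 gives D_7.

Type D_7, Milnor number mu = 7.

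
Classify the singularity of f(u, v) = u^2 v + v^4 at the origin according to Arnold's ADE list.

D_5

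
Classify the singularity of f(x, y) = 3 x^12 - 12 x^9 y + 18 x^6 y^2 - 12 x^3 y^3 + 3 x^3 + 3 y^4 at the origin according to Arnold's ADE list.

E6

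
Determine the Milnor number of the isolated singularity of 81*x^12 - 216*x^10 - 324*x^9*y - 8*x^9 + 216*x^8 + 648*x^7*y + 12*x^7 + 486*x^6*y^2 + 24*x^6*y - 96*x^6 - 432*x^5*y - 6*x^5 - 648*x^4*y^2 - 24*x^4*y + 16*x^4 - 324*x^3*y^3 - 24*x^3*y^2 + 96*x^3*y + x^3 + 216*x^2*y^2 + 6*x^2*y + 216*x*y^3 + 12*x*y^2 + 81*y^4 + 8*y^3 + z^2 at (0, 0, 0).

The Hessian of f at 0 is [[0, 0, 0], [0, 0, 0], [0, 0, 2]] with rank 1, so corank 2. A Groebner basis of the Jacobian ideal J(f) in C{x,y,z} is {y^4, x*y^2 + 11*y^3/6, x^2 + 4*x*y + 4*y^2, z}; counting standard monomials gives mu = 6. Corank 2; j^3 = (x + 2*y)^3 is a perfect cube, so E-series; the 4-jet and mu = 6 give E_6.

6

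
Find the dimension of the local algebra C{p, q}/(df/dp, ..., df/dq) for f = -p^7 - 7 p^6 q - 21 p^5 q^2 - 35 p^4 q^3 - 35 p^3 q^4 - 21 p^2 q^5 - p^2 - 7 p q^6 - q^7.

6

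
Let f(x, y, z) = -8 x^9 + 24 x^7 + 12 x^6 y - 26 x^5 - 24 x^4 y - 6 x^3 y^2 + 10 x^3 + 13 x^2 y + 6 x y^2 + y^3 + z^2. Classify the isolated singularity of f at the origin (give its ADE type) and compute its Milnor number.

The Hessian of f at 0 is [[0, 0, 0], [0, 0, 0], [0, 0, 2]] with rank 1, so corank 2. A Groebner basis of the Jacobian ideal J(f) in C{x,y,z} is {y^3, x^2 - 3*y^2/11, x*y + 6*y^2/11, z}; counting standard monomials gives mu = 4. Corank 2; j^3 = (2*x + y)*(5*x^2 + 4*x*y + y^2) splits into three distinct lines over C (the quadratic factor has nonzero discriminant), so D_4.

Type D_{4}, Milnor number mu = 4.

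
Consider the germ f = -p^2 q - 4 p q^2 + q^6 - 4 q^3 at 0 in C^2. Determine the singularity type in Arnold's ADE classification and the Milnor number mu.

The Hessian of f at 0 is [[0, 0], [0, 0]] with rank 0, so corank 2. A Groebner basis of the Jacobian ideal J(f) in C{p,q} is {-p^2/6 + q^5 + 2*q^2/3, p^3 + 8*q^3, p*q + 2*q^2}; counting standard monomials gives mu = 7. Corank 2; j^3 = -q*(p + 2*q)^2 has shape L^2 M (L != M), so D-series; mu = 7 gives D_7.

Type D7, Milnor number mu = 7.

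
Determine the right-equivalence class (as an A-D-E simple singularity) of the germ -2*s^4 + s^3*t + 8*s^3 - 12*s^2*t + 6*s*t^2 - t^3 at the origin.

E_{7}

The Hessian of f at 0 is [[0, 0], [0, 0]] with rank 0, so corank 2. A Groebner basis of the Jacobian ideal J(f) in C{s,t} is {768*s^2 - 768*s*t + t^4 - 8*t^3 + 192*t^2, s^3 - 12*s^2 + 12*s*t - 3*t^2, s^2*t - 24*s^2 + 24*s*t - 6*t^2, -32*s^2 + s*t^2 + 32*s*t - t^3/6 - 8*t^2}; counting standard monomials gives mu = 7. Corank 2; j^3 = (2*s - t)^3 is a perfect cube, so E-series; the 4-jet and mu = 7 give E_7.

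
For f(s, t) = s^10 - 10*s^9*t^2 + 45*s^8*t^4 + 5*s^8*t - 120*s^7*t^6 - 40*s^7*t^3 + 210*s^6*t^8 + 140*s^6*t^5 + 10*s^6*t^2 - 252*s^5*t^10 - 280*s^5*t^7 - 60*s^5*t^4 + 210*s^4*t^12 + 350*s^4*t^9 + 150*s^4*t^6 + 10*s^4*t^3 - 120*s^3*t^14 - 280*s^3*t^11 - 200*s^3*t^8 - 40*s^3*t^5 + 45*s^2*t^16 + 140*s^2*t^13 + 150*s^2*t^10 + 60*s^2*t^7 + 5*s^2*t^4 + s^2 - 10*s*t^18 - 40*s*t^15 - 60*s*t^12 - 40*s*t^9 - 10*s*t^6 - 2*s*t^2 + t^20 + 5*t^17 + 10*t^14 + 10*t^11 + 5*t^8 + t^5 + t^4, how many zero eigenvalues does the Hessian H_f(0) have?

Hessian at 0 has rank 1.

1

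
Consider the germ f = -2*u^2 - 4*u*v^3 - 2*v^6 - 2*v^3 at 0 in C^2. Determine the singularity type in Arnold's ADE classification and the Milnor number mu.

Type A2, Milnor number mu = 2.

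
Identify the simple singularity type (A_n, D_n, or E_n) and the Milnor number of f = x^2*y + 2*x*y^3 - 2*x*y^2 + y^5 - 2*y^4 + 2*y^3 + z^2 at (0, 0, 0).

Type D4, Milnor number mu = 4.

The Hessian of f at 0 has rank 1. Corank 2; j^3 = y*(x^2 - 2*x*y + 2*y^2) splits into three distinct lines over C (the quadratic factor has nonzero discriminant), so D_4.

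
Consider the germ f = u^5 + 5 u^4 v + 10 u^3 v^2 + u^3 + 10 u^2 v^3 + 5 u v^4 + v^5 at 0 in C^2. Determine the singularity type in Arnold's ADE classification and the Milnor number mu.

The Hessian of f at 0 has rank 0. Corank 2; j^3 = u^3 is a perfect cube, so E-series; the 5-jet and mu = 8 give E_8.

Type E_{8}, Milnor number mu = 8.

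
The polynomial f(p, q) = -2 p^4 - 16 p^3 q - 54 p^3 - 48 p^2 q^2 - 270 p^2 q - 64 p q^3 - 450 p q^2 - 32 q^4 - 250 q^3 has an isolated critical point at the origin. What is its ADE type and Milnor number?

Type E6, Milnor number mu = 6.

The Hessian of f at 0 has rank 0. Corank 2; j^3 = -2*(3*p + 5*q)^3 is a perfect cube, so E-series; the 4-jet and mu = 6 give E_6.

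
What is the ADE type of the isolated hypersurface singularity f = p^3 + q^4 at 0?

E6

The Hessian of f at 0 is [[0, 0], [0, 0]] with rank 0, so corank 2. A Groebner basis of the Jacobian ideal J(f) in C{p,q} is {q^3, p^2}; counting standard monomials gives mu = 6. Corank 2; j^3 = p^3 is a perfect cube, so E-series; the 4-jet and mu = 6 give E_6.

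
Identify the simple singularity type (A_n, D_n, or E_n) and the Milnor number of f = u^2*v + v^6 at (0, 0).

Type D_{7}, Milnor number mu = 7.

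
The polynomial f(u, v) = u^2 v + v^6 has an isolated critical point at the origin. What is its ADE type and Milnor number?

Type D_7, Milnor number mu = 7.

The Hessian of f at 0 has rank 0. Corank 2; j^3 = u^2*v has shape L^2 M (L != M), so D-series; mu = 7 gives D_7.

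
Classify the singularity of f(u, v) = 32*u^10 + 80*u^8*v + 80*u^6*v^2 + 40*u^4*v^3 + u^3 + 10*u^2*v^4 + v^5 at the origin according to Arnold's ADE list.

The Hessian of f at 0 has rank 0. Corank 2; j^3 = u^3 is a perfect cube, so E-series; the 5-jet and mu = 8 give E_8.

E8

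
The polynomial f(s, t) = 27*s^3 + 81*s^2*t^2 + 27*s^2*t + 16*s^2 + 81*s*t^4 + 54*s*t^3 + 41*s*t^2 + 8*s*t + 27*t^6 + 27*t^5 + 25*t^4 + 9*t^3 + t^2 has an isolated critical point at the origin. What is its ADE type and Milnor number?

Type A_{2}, Milnor number mu = 2.

The Hessian of f at 0 is [[32, 8], [8, 2]] with rank 1, so corank 1. A Groebner basis of the Jacobian ideal J(f) in C{s,t} is {t^2, s + t/4}; counting standard monomials gives mu = 2. Corank 1: A-series; mu = 2 gives A_2.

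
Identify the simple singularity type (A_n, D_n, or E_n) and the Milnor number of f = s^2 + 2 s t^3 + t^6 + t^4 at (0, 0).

The Hessian of f at 0 is [[2, 0], [0, 0]] with rank 1, so corank 1. A Groebner basis of the Jacobian ideal J(f) in C{s,t} is {t^3, s}; counting standard monomials gives mu = 3. Corank 1: A-series; mu = 3 gives A_3.

Type A_{3}, Milnor number mu = 3.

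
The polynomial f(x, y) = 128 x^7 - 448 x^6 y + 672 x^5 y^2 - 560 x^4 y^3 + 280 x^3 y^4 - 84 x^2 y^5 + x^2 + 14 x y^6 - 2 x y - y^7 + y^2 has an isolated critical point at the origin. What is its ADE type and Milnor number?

The Hessian of f at 0 has rank 1. Corank 1: A-series; mu = 6 gives A_6.

Type A_6, Milnor number mu = 6.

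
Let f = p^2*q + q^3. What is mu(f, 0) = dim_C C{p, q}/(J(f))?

The Hessian of f at 0 is [[0, 0], [0, 0]] with rank 0, so corank 2. A Groebner basis of the Jacobian ideal J(f) in C{p,q} is {q^3, p^2 + 3*q^2, p*q}; counting standard monomials gives mu = 4. Corank 2; j^3 = q*(p^2 + q^2) splits into three distinct lines over C (the quadratic factor has nonzero discriminant), so D_4.

4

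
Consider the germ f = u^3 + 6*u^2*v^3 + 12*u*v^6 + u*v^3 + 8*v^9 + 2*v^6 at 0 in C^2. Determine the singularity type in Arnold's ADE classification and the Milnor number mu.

Type E_{7}, Milnor number mu = 7.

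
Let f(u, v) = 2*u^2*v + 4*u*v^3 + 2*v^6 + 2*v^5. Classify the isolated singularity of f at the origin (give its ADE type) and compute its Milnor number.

Type D_7, Milnor number mu = 7.

The Hessian of f at 0 has rank 0. Corank 2; j^3 = 2*u^2*v has shape L^2 M (L != M), so D-series; mu = 7 gives D_7.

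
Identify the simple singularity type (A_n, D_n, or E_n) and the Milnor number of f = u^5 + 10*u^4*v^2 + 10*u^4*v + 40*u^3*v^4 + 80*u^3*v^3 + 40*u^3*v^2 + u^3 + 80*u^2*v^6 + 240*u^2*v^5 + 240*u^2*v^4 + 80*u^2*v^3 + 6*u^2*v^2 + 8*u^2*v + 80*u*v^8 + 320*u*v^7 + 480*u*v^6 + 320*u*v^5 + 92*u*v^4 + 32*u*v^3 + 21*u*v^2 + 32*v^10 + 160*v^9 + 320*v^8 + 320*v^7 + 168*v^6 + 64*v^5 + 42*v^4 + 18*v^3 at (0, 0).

Type D_6, Milnor number mu = 6.

The Hessian of f at 0 is [[0, 0], [0, 0]] with rank 0, so corank 2. A Groebner basis of the Jacobian ideal J(f) in C{u,v} is {u^3 + 27*u^2/2 + 135*u*v/2 + 81*v^2, u^2*v - 21*u^2/2 - 117*u*v/2 - 81*v^2, 11*u^2/2 + u*v^2 + 63*u*v/2 + 45*v^2, -5*u^2/2 - 29*u*v/2 + v^3 - 21*v^2}; counting standard monomials gives mu = 6. Corank 2; j^3 = (u + 2*v)*(u + 3*v)^2 has shape L^2 M (L != M), so D-series; mu = 6 gives D_6.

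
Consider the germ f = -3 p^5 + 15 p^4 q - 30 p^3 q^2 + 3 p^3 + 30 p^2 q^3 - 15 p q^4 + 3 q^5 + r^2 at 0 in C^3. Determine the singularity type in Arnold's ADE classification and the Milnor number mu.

Type E_{8}, Milnor number mu = 8.

The Hessian of f at 0 has rank 1. Corank 2; j^3 = 3*p^3 is a perfect cube, so E-series; the 5-jet and mu = 8 give E_8.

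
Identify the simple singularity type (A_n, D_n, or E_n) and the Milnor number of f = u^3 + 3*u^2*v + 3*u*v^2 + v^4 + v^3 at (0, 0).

The Hessian of f at 0 is [[0, 0], [0, 0]] with rank 0, so corank 2. A Groebner basis of the Jacobian ideal J(f) in C{u,v} is {v^3, u^2 + 2*u*v + v^2}; counting standard monomials gives mu = 6. Corank 2; j^3 = (u + v)^3 is a perfect cube, so E-series; the 4-jet and mu = 6 give E_6.

Type E_6, Milnor number mu = 6.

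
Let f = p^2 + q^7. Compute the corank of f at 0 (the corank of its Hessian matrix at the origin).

Hessian at 0 has rank 1.

1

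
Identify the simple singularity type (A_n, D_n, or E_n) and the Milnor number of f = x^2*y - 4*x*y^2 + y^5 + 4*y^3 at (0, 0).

Type D6, Milnor number mu = 6.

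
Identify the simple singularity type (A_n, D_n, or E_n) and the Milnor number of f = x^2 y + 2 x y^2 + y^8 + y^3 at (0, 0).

Type D_9, Milnor number mu = 9.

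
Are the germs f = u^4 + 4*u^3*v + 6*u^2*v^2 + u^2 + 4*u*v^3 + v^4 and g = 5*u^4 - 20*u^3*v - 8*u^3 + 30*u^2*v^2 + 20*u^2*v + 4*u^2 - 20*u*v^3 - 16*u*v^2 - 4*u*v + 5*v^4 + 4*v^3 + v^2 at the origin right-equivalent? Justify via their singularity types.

Yes.

The Hessian of f at 0 has rank 1. Corank 1: A-series; mu = 3 gives A_3. The Hessian of g at 0 has rank 1. Corank 1: A-series; mu = 3 gives A_3. Both have type A_3, hence right-equivalent.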